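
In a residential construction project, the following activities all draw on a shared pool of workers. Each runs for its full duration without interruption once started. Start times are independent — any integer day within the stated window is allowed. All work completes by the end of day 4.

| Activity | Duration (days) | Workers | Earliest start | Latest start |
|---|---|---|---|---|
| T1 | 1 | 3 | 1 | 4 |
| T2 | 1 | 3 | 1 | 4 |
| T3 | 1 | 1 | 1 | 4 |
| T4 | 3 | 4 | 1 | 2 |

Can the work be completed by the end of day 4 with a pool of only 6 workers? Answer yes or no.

Schedule T1@1, T2@1, T3@2, T4@2: d1:6  d2:5  d3:4  d4:4 — peak 6 ≤ 6.

yes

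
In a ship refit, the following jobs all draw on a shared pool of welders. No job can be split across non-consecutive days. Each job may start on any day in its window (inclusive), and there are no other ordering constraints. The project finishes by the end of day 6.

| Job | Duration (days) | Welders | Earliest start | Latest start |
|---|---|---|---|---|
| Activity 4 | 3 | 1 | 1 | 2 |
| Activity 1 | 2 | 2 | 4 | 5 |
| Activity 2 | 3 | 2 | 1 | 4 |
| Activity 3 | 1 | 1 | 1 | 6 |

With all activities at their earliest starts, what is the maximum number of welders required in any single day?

Early-start schedule: Activity 4@1, Activity 1@4, Activity 2@1, Activity 3@1.
Load per day: day 1: 4, day 2: 3, day 3: 3, day 4: 2, day 5: 2, day 6: 0.
Peak is 4.

4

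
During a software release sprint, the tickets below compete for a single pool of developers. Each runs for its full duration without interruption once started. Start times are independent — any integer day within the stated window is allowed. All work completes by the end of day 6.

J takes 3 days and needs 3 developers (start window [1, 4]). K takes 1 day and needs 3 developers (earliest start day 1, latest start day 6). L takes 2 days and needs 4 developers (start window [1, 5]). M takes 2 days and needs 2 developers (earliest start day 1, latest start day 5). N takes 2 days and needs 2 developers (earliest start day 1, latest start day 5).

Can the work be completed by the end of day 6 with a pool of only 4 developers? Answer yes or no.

Total developer-days = 28; over 6 days the average is 28/6 > 4, so some day must exceed 4.

no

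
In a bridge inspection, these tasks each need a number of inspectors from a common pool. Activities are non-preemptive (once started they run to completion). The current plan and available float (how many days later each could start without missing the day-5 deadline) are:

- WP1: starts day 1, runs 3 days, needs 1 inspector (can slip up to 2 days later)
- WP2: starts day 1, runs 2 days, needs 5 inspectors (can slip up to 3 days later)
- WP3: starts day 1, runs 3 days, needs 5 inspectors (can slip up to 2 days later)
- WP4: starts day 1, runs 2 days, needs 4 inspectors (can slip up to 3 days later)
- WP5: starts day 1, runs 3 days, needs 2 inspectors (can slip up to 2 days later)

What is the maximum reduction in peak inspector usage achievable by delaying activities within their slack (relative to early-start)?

Early-start peak: d1:17  d2:17  d3:8  d4:0  d5:0 ⇒ 17.
Leveled (WP1@1, WP2@1, WP3@3, WP4@4, WP5@1): d1:8  d2:8  d3:8  d4:9  d5:9 ⇒ 9.
Reduction 17 − 9 = 8.

8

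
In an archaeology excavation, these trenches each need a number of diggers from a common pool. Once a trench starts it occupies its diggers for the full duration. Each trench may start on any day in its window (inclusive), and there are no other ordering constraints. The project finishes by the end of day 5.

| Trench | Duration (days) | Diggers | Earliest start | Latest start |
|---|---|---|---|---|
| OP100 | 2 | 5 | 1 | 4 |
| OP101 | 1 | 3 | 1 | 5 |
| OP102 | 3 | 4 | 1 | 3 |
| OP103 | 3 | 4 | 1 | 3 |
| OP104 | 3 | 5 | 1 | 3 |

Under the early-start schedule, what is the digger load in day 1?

21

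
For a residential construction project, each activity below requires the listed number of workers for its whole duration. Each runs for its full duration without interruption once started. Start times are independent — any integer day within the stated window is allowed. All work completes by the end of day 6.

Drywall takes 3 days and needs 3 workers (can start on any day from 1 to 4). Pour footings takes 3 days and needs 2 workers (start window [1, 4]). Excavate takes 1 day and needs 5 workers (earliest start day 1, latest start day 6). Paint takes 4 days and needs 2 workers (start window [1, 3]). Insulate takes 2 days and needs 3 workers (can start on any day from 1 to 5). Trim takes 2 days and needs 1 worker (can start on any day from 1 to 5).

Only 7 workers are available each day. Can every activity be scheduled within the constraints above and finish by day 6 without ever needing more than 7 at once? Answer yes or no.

Schedule Drywall@1, Pour footings@1, Excavate@4, Paint@1, Insulate@5, Trim@5: d1:7  d2:7  d3:7  d4:7  d5:4  d6:4 — peak 7 ≤ 7.

yes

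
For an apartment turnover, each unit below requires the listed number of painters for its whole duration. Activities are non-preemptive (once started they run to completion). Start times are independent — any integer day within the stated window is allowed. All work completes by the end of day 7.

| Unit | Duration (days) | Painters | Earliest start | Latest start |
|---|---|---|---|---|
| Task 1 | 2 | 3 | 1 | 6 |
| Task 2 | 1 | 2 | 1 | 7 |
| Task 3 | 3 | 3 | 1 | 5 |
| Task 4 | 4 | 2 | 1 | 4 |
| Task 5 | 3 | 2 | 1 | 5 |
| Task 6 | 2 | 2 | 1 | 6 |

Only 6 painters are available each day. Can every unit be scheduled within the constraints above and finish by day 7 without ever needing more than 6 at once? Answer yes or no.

yes

Schedule Task 1@1, Task 2@1, Task 3@2, Task 4@3, Task 5@5, Task 6@5: d1:5  d2:6  d3:5  d4:5  d5:6  d6:6  d7:2 — peak 6 ≤ 6.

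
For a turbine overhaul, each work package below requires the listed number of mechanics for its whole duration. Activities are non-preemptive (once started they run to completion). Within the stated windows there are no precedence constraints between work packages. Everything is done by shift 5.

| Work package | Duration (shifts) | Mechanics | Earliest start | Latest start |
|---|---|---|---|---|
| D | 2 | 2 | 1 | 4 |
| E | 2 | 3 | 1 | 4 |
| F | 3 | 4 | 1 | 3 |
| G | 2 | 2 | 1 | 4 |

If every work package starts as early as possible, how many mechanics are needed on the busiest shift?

11

Early-start schedule: D@1, E@1, F@1, G@1.
Load per shift: shift 1: 11, shift 2: 11, shift 3: 4, shift 4: 0, shift 5: 0.
Peak is 11.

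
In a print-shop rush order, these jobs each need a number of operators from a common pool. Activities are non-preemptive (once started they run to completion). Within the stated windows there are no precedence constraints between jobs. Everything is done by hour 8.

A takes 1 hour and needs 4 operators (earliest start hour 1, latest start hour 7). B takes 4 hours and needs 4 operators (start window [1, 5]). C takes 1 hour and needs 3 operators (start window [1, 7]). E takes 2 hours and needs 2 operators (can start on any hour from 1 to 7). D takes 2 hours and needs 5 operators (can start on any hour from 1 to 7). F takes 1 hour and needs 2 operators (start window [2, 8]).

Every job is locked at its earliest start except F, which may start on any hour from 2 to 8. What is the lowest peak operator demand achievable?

F@2: h1:18  h2:13  h3:4  h4:4  h5:0  h6:0  h7:0  h8:0 → peak 18
F@3: h1:18  h2:11  h3:6  h4:4  h5:0  h6:0  h7:0  h8:0 → peak 18
F@4: h1:18  h2:11  h3:4  h4:6  h5:0  h6:0  h7:0  h8:0 → peak 18
F@5: h1:18  h2:11  h3:4  h4:4  h5:2  h6:0  h7:0  h8:0 → peak 18
F@6: h1:18  h2:11  h3:4  h4:4  h5:0  h6:2  h7:0  h8:0 → peak 18
F@7: h1:18  h2:11  h3:4  h4:4  h5:0  h6:0  h7:2  h8:0 → peak 18
F@8: h1:18  h2:11  h3:4  h4:4  h5:0  h6:0  h7:0  h8:2 → peak 18
Best is F@2, peak 18.

18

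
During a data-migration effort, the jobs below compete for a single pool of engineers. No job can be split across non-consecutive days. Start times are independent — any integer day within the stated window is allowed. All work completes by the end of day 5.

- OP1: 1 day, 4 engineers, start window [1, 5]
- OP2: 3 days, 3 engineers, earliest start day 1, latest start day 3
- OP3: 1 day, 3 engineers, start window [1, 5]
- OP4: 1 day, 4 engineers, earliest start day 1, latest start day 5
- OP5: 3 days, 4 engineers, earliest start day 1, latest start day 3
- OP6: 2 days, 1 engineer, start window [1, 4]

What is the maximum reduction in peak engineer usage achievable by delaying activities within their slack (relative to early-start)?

Early-start peak: d1:19  d2:8  d3:7  d4:0  d5:0 ⇒ 19.
Leveled (OP1@1, OP2@1, OP3@2, OP4@4, OP5@3, OP6@1): d1:8  d2:7  d3:7  d4:8  d5:4 ⇒ 8.
Reduction 19 − 8 = 11.

11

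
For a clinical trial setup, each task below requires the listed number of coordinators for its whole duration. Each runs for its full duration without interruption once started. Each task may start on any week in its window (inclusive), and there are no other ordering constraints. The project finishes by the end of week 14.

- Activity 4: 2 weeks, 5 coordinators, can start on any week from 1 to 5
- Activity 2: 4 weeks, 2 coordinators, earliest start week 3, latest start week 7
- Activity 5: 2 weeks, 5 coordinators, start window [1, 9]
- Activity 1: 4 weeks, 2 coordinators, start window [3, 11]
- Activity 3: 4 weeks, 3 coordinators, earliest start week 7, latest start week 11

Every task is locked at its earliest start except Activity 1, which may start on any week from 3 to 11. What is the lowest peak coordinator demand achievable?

10

Activity 1@3: w1:10  w2:10  w3:4  w4:4  w5:4  w6:4  w7:3  w8:3  w9:3  w10:3  w11:0  w12:0  w13:0  w14:0 → peak 10
Activity 1@4: w1:10  w2:10  w3:2  w4:4  w5:4  w6:4  w7:5  w8:3  w9:3  w10:3  w11:0  w12:0  w13:0  w14:0 → peak 10
Activity 1@5: w1:10  w2:10  w3:2  w4:2  w5:4  w6:4  w7:5  w8:5  w9:3  w10:3  w11:0  w12:0  w13:0  w14:0 → peak 10
Activity 1@6: w1:10  w2:10  w3:2  w4:2  w5:2  w6:4  w7:5  w8:5  w9:5  w10:3  w11:0  w12:0  w13:0  w14:0 → peak 10
Activity 1@7: w1:10  w2:10  w3:2  w4:2  w5:2  w6:2  w7:5  w8:5  w9:5  w10:5  w11:0  w12:0  w13:0  w14:0 → peak 10
Activity 1@8: w1:10  w2:10  w3:2  w4:2  w5:2  w6:2  w7:3  w8:5  w9:5  w10:5  w11:2  w12:0  w13:0  w14:0 → peak 10
Activity 1@9: w1:10  w2:10  w3:2  w4:2  w5:2  w6:2  w7:3  w8:3  w9:5  w10:5  w11:2  w12:2  w13:0  w14:0 → peak 10
Activity 1@10: w1:10  w2:10  w3:2  w4:2  w5:2  w6:2  w7:3  w8:3  w9:3  w10:5  w11:2  w12:2  w13:2  w14:0 → peak 10
Activity 1@11: w1:10  w2:10  w3:2  w4:2  w5:2  w6:2  w7:3  w8:3  w9:3  w10:3  w11:2  w12:2  w13:2  w14:2 → peak 10
Best is Activity 1@3, peak 10.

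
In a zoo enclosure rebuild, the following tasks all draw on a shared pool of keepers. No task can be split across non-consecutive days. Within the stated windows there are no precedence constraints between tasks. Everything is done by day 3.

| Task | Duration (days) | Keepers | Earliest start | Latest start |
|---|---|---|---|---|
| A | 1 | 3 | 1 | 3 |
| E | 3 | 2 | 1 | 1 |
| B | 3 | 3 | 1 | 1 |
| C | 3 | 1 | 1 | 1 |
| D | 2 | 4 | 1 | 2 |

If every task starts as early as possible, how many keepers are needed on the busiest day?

13

Early-start schedule: A@1, E@1, B@1, C@1, D@1.
Load per day: day 1: 13, day 2: 10, day 3: 6.
Peak is 13.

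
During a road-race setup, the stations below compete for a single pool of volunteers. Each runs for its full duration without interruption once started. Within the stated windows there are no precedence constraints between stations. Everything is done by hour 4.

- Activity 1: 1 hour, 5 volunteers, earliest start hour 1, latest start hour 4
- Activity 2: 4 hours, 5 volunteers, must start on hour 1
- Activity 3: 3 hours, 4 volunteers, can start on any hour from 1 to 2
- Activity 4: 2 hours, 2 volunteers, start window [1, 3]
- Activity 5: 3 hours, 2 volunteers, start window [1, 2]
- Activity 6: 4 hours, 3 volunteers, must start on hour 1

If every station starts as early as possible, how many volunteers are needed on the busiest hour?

21

Early-start schedule: Activity 1@1, Activity 2@1, Activity 3@1, Activity 4@1, Activity 5@1, Activity 6@1.
Load per hour: hour 1: 21, hour 2: 16, hour 3: 14, hour 4: 8.
Peak is 21.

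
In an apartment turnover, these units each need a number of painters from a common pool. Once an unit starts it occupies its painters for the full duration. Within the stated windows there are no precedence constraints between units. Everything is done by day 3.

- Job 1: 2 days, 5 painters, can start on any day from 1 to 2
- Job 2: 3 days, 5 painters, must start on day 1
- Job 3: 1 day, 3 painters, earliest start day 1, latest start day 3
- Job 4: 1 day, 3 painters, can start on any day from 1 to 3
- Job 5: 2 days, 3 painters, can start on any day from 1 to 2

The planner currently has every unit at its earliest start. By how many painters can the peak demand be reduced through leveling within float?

6

Early-start peak: d1:19  d2:13  d3:5 ⇒ 19.
Leveled (Job 1@1, Job 2@1, Job 3@1, Job 4@3, Job 5@2): d1:13  d2:13  d3:11 ⇒ 13.
Reduction 19 − 13 = 6.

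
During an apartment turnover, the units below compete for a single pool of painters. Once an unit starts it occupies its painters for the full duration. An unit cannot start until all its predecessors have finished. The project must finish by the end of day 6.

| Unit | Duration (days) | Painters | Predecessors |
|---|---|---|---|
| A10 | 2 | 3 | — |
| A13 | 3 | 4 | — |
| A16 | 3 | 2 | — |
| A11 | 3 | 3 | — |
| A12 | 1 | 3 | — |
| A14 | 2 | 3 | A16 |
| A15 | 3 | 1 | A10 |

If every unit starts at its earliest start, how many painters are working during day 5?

At early start, day 5 has: A14, A15.
Demand: 3 + 1 = 4.

4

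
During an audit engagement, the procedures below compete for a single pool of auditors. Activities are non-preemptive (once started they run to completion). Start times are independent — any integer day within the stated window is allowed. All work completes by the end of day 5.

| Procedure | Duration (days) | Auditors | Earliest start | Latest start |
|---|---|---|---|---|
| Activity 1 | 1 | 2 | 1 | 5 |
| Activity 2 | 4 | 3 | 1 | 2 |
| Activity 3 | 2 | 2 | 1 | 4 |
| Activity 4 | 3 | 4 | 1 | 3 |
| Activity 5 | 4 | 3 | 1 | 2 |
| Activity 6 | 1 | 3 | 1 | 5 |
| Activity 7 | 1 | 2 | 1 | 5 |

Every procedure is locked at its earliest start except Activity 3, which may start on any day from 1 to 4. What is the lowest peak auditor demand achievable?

17

Activity 3@1: d1:19  d2:12  d3:10  d4:6  d5:0 → peak 19
Activity 3@2: d1:17  d2:12  d3:12  d4:6  d5:0 → peak 17
Activity 3@3: d1:17  d2:10  d3:12  d4:8  d5:0 → peak 17
Activity 3@4: d1:17  d2:10  d3:10  d4:8  d5:2 → peak 17
Best is Activity 3@2, peak 17.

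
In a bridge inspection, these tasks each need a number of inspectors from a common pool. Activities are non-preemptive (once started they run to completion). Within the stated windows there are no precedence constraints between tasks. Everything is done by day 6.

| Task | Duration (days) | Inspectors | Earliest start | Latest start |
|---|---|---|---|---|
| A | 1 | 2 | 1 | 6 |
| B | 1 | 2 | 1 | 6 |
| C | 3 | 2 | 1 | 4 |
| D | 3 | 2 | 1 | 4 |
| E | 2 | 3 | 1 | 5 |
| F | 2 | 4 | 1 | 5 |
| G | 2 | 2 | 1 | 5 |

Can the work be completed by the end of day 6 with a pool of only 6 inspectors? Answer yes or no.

Schedule A@1, B@2, C@1, D@4, E@3, F@5, G@1: d1:6  d2:6  d3:5  d4:5  d5:6  d6:6 — peak 6 ≤ 6.

yes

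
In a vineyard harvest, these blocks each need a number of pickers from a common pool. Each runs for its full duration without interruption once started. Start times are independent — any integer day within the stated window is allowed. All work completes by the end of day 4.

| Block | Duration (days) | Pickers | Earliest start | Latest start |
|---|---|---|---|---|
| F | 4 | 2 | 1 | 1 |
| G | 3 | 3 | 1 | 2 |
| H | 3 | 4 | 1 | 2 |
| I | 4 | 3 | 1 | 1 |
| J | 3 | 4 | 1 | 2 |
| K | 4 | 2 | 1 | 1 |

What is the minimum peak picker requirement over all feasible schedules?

18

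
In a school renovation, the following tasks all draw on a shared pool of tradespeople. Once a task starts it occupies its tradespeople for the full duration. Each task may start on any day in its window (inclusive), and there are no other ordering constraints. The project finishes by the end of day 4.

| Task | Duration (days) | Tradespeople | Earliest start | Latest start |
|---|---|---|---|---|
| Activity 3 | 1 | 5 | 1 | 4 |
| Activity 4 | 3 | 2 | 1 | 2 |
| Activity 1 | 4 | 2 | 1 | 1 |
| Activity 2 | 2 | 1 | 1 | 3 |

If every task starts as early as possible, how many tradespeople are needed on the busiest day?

10

Early-start schedule: Activity 3@1, Activity 4@1, Activity 1@1, Activity 2@1.
Load per day: day 1: 10, day 2: 5, day 3: 4, day 4: 2.
Peak is 10.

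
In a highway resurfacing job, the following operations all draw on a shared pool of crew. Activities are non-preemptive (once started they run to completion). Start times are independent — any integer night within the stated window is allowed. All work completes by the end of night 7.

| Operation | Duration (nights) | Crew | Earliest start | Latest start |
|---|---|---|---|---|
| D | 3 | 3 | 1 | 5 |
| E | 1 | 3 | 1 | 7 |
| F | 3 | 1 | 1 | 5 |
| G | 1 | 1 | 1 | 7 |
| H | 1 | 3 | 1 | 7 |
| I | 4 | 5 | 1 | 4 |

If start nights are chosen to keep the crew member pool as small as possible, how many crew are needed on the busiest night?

6

Early-start (D@1, E@1, F@1, G@1, H@1, I@1) gives peak 16: n1:16  n2:9  n3:9  n4:5  n5:0  n6:0  n7:0.
Shift F→3, G→3, H→2, I→4.
Schedule D@1, E@1, F@3, G@3, H@2, I@4: n1:6  n2:6  n3:5  n4:6  n5:6  n6:5  n7:5 — peak 6.
Total crew member-nights = 39 over 7 nights ⇒ peak ≥ ⌈39/7⌉ = 6, so 6 is optimal.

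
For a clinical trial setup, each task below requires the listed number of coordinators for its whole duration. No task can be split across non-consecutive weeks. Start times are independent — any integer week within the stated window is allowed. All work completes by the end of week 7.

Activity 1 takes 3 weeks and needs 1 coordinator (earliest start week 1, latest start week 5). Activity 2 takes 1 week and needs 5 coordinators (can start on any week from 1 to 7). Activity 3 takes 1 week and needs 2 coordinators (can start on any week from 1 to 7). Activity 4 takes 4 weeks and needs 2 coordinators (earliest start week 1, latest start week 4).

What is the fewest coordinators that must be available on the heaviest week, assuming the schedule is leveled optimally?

5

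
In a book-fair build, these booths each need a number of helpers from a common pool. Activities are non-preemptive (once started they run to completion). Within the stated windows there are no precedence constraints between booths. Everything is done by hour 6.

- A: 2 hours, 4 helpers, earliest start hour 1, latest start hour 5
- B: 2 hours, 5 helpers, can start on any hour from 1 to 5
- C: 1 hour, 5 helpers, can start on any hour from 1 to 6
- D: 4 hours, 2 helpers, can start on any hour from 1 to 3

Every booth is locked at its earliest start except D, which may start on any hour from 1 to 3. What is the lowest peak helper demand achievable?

14

D@1: h1:16  h2:11  h3:2  h4:2  h5:0  h6:0 → peak 16
D@2: h1:14  h2:11  h3:2  h4:2  h5:2  h6:0 → peak 14
D@3: h1:14  h2:9  h3:2  h4:2  h5:2  h6:2 → peak 14
Best is D@2, peak 14.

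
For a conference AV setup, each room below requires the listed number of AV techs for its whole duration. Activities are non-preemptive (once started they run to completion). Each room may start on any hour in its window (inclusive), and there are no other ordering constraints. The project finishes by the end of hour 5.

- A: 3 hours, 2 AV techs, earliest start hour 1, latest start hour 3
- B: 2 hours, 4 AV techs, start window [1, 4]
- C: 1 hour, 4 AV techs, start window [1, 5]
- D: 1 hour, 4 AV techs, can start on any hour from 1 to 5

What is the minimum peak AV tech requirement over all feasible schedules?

6

Early-start (A@1, B@1, C@1, D@1) gives peak 14: h1:14  h2:6  h3:2  h4:0  h5:0.
Shift C→3, D→4.
Schedule A@1, B@1, C@3, D@4: h1:6  h2:6  h3:6  h4:4  h5:0 — peak 6.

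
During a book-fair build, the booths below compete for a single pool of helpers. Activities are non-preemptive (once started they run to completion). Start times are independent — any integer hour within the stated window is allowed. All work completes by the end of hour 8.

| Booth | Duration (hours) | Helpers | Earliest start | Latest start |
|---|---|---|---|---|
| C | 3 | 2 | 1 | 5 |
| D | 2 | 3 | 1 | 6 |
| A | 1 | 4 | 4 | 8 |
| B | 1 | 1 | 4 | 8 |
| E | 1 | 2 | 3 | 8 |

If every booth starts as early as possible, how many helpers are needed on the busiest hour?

Early-start schedule: C@1, D@1, A@4, B@4, E@3.
Load per hour: hour 1: 5, hour 2: 5, hour 3: 4, hour 4: 5, hour 5: 0, hour 6: 0, hour 7: 0, hour 8: 0.
Peak is 5.

5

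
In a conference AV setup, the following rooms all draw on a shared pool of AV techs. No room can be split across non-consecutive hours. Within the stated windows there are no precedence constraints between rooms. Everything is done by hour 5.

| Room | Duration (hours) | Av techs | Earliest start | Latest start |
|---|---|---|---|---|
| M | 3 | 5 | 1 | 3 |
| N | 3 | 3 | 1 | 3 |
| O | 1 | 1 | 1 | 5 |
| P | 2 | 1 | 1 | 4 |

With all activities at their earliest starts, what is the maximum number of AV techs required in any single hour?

10

Early-start schedule: M@1, N@1, O@1, P@1.
Load per hour: hour 1: 10, hour 2: 9, hour 3: 8, hour 4: 0, hour 5: 0.
Peak is 10.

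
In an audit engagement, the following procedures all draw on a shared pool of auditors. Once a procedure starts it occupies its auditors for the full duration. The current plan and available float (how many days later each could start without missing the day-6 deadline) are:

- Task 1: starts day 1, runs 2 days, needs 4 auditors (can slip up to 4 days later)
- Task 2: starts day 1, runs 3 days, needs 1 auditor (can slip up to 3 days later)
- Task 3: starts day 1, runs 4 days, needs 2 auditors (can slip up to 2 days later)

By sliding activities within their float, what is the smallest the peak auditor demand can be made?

Early-start (Task 1@1, Task 2@1, Task 3@1) gives peak 7: d1:7  d2:7  d3:3  d4:2  d5:0  d6:0.
Shift Task 2→3, Task 3→3.
Schedule Task 1@1, Task 2@3, Task 3@3: d1:4  d2:4  d3:3  d4:3  d5:3  d6:2 — peak 4.
Total auditor-days = 19 over 6 days ⇒ peak ≥ ⌈19/6⌉ = 4, so 4 is optimal.

4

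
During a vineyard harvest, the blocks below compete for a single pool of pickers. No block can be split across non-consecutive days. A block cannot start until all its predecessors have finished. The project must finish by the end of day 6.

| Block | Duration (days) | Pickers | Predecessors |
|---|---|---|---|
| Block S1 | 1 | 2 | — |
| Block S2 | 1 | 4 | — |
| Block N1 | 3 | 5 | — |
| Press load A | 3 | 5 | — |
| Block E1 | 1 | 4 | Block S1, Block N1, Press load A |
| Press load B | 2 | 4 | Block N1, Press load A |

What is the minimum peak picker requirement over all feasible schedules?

10

Early-start (Block S1@1, Block S2@1, Block N1@1, Press load A@1, Block E1@4, Press load B@4) gives peak 16: d1:16  d2:10  d3:10  d4:8  d5:4  d6:0.
Shift Block N1→2, Press load A→2, Block E1→5, Press load B→5.
Schedule Block S1@1, Block S2@1, Block N1@2, Press load A@2, Block E1@5, Press load B@5: d1:6  d2:10  d3:10  d4:10  d5:8  d6:4 — peak 10.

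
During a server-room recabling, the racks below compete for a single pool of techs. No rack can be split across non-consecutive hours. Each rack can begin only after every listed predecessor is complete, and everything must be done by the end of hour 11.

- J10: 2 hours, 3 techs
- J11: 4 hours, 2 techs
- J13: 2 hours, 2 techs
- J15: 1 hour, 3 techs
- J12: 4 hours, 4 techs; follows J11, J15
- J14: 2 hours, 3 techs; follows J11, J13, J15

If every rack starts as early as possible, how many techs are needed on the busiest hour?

10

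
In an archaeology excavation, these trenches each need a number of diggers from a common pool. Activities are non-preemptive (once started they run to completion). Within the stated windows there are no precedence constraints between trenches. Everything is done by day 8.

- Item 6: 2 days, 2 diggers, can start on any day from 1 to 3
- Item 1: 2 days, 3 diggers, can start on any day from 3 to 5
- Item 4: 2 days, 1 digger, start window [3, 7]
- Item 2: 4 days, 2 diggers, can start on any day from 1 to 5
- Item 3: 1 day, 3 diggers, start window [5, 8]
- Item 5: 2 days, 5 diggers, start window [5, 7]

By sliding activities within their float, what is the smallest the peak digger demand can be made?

Early-start (Item 6@1, Item 1@3, Item 4@3, Item 2@1, Item 3@5, Item 5@5) gives peak 8: d1:4  d2:4  d3:6  d4:6  d5:8  d6:5  d7:0  d8:0.
Shift Item 4→5, Item 5→7.
Schedule Item 6@1, Item 1@3, Item 4@5, Item 2@1, Item 3@5, Item 5@7: d1:4  d2:4  d3:5  d4:5  d5:4  d6:1  d7:5  d8:5 — peak 5.
Total digger-days = 33 over 8 days ⇒ peak ≥ ⌈33/8⌉ = 5, so 5 is optimal.

5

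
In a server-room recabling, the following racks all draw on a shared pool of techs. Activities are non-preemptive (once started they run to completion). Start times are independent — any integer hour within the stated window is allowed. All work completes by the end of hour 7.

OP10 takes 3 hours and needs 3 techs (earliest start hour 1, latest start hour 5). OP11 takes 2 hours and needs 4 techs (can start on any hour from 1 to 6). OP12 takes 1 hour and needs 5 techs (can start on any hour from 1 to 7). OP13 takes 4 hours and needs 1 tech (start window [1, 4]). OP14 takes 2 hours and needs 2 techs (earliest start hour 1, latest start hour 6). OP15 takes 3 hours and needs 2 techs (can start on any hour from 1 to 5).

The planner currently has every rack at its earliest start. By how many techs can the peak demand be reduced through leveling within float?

11

Early-start peak: h1:17  h2:12  h3:6  h4:1  h5:0  h6:0  h7:0 ⇒ 17.
Leveled (OP10@1, OP11@4, OP12@7, OP13@1, OP14@5, OP15@1): h1:6  h2:6  h3:6  h4:5  h5:6  h6:2  h7:5 ⇒ 6.
Reduction 17 − 6 = 11.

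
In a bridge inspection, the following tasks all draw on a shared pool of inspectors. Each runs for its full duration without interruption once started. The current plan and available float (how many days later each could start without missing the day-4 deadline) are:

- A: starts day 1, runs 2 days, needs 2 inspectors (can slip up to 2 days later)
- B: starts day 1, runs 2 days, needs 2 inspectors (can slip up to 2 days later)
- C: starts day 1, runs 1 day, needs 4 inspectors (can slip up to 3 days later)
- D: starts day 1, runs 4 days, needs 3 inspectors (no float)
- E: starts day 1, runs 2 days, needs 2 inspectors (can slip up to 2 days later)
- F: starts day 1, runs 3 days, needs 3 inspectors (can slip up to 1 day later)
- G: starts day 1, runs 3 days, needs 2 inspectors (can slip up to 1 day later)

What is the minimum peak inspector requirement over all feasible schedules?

Early-start (A@1, B@1, C@1, D@1, E@1, F@1, G@1) gives peak 18: d1:18  d2:14  d3:8  d4:3.
Shift E→3, F→2, G→2.
Schedule A@1, B@1, C@1, D@1, E@3, F@2, G@2: d1:11  d2:12  d3:10  d4:10 — peak 12.

12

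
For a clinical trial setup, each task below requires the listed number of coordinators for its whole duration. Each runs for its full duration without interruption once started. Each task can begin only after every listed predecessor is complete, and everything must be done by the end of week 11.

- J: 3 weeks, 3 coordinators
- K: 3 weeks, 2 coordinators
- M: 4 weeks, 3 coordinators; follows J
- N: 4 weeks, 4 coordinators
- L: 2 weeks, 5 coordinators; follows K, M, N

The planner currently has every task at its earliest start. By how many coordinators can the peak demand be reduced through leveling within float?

Early-start peak: w1:9  w2:9  w3:9  w4:7  w5:3  w6:3  w7:3  w8:5  w9:5  w10:0  w11:0 ⇒ 9.
Leveled (J@1, K@1, M@4, N@4, L@8): w1:5  w2:5  w3:5  w4:7  w5:7  w6:7  w7:7  w8:5  w9:5  w10:0  w11:0 ⇒ 7.
Reduction 9 − 7 = 2.

2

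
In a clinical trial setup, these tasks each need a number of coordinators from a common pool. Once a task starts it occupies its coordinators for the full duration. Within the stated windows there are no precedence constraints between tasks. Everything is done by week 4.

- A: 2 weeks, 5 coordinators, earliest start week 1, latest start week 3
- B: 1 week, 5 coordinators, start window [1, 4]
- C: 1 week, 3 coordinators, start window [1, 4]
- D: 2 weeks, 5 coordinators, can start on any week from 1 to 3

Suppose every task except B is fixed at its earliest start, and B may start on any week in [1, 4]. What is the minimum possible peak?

13

B@1: w1:18  w2:10  w3:0  w4:0 → peak 18
B@2: w1:13  w2:15  w3:0  w4:0 → peak 15
B@3: w1:13  w2:10  w3:5  w4:0 → peak 13
B@4: w1:13  w2:10  w3:0  w4:5 → peak 13
Best is B@3, peak 13.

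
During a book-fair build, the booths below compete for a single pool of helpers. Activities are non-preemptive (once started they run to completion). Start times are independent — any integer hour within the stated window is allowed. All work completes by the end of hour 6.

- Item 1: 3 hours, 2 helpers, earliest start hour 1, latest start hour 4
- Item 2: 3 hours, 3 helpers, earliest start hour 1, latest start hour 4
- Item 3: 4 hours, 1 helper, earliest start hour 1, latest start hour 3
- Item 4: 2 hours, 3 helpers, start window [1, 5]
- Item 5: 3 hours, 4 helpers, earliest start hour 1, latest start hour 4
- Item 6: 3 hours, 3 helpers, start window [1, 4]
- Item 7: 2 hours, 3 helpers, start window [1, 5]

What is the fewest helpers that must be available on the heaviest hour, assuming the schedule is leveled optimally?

Early-start (Item 1@1, Item 2@1, Item 3@1, Item 4@1, Item 5@1, Item 6@1, Item 7@1) gives peak 19: h1:19  h2:19  h3:13  h4:1  h5:0  h6:0.
Shift Item 5→3, Item 6→4, Item 7→5.
Schedule Item 1@1, Item 2@1, Item 3@1, Item 4@1, Item 5@3, Item 6@4, Item 7@5: h1:9  h2:9  h3:10  h4:8  h5:10  h6:6 — peak 10.

10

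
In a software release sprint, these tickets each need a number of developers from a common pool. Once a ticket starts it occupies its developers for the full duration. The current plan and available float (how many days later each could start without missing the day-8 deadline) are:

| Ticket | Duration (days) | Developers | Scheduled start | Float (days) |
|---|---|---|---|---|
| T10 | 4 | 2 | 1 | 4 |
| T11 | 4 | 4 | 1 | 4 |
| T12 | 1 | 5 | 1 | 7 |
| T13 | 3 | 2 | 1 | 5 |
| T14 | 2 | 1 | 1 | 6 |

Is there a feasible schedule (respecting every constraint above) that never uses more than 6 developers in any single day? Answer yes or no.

yes

Schedule T10@1, T11@1, T12@5, T13@6, T14@5: d1:6  d2:6  d3:6  d4:6  d5:6  d6:3  d7:2  d8:2 — peak 6 ≤ 6.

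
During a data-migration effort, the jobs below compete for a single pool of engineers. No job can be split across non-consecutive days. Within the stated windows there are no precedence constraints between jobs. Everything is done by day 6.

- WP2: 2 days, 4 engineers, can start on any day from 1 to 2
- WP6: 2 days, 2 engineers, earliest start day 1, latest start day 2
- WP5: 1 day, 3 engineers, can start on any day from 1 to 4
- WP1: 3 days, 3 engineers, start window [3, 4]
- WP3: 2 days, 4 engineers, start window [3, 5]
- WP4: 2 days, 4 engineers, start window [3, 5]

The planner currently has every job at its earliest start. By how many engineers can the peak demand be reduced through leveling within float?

4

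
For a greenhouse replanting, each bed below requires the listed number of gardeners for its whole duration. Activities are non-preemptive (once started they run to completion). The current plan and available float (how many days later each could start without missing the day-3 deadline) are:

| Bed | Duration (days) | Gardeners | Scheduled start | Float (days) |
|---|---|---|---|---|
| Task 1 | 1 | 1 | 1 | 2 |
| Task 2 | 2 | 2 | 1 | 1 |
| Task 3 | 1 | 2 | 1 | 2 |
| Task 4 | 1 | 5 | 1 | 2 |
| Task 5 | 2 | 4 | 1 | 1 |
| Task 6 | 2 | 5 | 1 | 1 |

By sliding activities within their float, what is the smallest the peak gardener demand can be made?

11

Early-start (Task 1@1, Task 2@1, Task 3@1, Task 4@1, Task 5@1, Task 6@1) gives peak 19: d1:19  d2:11  d3:0.
Shift Task 5→2, Task 6→2.
Schedule Task 1@1, Task 2@1, Task 3@1, Task 4@1, Task 5@2, Task 6@2: d1:10  d2:11  d3:9 — peak 11.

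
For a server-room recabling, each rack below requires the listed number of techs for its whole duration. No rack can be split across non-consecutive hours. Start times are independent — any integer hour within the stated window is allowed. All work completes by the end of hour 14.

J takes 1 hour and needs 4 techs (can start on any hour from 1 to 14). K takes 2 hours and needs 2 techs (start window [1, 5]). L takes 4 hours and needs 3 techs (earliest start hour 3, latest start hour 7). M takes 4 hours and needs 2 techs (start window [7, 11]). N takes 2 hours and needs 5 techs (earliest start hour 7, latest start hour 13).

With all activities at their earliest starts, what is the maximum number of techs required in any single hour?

7

Early-start schedule: J@1, K@1, L@3, M@7, N@7.
Load per hour: hour 1: 6, hour 2: 2, hour 3: 3, hour 4: 3, hour 5: 3, hour 6: 3, hour 7: 7, hour 8: 7, hour 9: 2, hour 10: 2, hour 11: 0, hour 12: 0, hour 13: 0, hour 14: 0.
Peak is 7.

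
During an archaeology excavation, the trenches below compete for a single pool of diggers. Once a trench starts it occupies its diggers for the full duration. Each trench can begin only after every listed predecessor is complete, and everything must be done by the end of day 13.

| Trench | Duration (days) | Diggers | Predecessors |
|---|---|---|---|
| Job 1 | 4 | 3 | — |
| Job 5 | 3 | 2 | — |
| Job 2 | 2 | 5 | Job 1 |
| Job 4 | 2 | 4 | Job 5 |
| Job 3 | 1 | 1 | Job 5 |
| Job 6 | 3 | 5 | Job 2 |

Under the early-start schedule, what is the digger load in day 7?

5

At early start, day 7 has: Job 6.
Demand: 5 = 5.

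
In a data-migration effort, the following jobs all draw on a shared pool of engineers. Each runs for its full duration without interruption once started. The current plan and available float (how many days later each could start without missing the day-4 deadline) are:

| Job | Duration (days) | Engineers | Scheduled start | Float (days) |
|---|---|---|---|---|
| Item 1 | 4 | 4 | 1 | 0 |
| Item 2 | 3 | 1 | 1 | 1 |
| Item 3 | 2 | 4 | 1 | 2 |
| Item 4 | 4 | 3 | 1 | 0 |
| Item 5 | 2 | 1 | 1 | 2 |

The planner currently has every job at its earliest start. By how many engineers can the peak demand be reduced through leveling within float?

Early-start peak: d1:13  d2:13  d3:8  d4:7 ⇒ 13.
Leveled (Item 1@1, Item 2@1, Item 3@1, Item 4@1, Item 5@3): d1:12  d2:12  d3:9  d4:8 ⇒ 12.
Reduction 13 − 12 = 1.

1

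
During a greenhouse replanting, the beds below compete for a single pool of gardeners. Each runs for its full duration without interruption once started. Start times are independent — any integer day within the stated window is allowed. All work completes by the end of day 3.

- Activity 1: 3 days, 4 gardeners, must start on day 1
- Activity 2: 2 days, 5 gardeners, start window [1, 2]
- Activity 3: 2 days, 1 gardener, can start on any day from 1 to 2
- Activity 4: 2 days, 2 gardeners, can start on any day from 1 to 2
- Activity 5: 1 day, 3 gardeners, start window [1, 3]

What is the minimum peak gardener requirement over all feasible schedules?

Early-start (Activity 1@1, Activity 2@1, Activity 3@1, Activity 4@1, Activity 5@1) gives peak 15: d1:15  d2:12  d3:4.
Shift Activity 5→3.
Schedule Activity 1@1, Activity 2@1, Activity 3@1, Activity 4@1, Activity 5@3: d1:12  d2:12  d3:7 — peak 12.
No arrangement of the 24 feasible schedules does better.

12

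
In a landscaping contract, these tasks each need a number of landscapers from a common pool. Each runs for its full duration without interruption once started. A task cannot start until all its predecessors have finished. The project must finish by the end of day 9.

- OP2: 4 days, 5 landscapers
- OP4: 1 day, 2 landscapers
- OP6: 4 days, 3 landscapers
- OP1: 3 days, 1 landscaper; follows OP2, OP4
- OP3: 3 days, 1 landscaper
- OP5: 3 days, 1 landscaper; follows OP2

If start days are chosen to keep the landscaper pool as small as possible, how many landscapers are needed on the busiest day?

Early-start (OP2@1, OP4@1, OP6@1, OP1@5, OP3@1, OP5@5) gives peak 11: d1:11  d2:9  d3:9  d4:8  d5:2  d6:2  d7:2  d8:0  d9:0.
Shift OP4→5, OP6→5, OP1→6.
Schedule OP2@1, OP4@5, OP6@5, OP1@6, OP3@1, OP5@5: d1:6  d2:6  d3:6  d4:5  d5:6  d6:5  d7:5  d8:4  d9:0 — peak 6.

6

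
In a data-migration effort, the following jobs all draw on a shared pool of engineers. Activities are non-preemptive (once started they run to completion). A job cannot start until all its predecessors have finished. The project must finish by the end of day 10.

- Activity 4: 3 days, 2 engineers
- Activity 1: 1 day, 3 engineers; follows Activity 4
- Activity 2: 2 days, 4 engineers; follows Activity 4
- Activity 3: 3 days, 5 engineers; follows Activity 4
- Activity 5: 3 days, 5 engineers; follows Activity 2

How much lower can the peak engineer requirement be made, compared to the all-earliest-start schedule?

Early-start peak: d1:2  d2:2  d3:2  d4:12  d5:9  d6:10  d7:5  d8:5  d9:0  d10:0 ⇒ 12.
Leveled (Activity 4@1, Activity 1@4, Activity 2@4, Activity 3@5, Activity 5@8): d1:2  d2:2  d3:2  d4:7  d5:9  d6:5  d7:5  d8:5  d9:5  d10:5 ⇒ 9.
Reduction 12 − 9 = 3.

3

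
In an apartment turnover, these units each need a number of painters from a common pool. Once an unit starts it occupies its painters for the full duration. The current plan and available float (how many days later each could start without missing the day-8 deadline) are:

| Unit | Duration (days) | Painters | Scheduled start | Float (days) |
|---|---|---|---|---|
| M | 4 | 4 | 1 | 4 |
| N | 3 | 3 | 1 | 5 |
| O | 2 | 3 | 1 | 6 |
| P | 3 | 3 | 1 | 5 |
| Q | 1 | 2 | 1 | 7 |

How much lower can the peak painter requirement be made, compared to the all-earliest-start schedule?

8

Early-start peak: d1:15  d2:13  d3:10  d4:4  d5:0  d6:0  d7:0  d8:0 ⇒ 15.
Leveled (M@1, N@1, O@4, P@5, Q@6): d1:7  d2:7  d3:7  d4:7  d5:6  d6:5  d7:3  d8:0 ⇒ 7.
Reduction 15 − 7 = 8.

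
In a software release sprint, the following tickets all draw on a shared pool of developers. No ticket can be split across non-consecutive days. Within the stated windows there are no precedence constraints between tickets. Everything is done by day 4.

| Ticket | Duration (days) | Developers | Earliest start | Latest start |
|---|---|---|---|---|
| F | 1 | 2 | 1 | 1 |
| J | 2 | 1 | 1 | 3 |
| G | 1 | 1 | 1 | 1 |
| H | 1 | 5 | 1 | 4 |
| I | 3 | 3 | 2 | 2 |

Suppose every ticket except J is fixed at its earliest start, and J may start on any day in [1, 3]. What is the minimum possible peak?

J@1: d1:9  d2:4  d3:3  d4:3 → peak 9
J@2: d1:8  d2:4  d3:4  d4:3 → peak 8
J@3: d1:8  d2:3  d3:4  d4:4 → peak 8
Best is J@2, peak 8.

8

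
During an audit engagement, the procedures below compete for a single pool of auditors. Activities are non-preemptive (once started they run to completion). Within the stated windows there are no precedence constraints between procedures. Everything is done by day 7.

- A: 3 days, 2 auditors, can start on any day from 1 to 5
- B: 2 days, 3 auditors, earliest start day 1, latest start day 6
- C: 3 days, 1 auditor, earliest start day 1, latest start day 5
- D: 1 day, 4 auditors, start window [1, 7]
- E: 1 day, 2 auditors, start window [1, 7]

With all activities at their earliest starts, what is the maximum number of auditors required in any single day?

12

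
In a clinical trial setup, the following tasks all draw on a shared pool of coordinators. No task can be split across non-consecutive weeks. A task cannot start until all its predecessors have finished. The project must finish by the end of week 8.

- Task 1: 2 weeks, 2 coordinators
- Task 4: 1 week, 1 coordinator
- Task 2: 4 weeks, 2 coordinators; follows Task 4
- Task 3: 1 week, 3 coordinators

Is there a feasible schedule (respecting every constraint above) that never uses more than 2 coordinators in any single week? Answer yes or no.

no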